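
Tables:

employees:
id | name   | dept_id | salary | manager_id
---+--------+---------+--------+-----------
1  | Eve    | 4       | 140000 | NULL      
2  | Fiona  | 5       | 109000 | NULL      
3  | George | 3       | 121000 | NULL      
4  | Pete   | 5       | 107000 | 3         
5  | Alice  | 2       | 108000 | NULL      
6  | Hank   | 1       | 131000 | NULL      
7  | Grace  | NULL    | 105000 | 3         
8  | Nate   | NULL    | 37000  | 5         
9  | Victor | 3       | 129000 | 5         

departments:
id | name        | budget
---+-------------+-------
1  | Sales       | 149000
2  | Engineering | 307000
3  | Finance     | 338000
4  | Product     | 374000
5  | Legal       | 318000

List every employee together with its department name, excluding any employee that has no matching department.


INNER JOIN keeps only employees rows whose dept_id matches an id in departments. Walk through each employee:
  - employee 1 (Eve): dept_id=4 -> matches Product
  - employee 2 (Fiona): dept_id=5 -> matches Legal
  - employee 3 (George): dept_id=3 -> matches Finance
  - employee 4 (Pete): dept_id=5 -> matches Legal
  - employee 5 (Alice): dept_id=2 -> matches Engineering
  - employee 6 (Hank): dept_id=1 -> matches Sales
  - employee 7 (Grace): dept_id=NULL, no match -> dropped
  - employee 8 (Nate): dept_id=NULL, no match -> dropped
  - employee 9 (Victor): dept_id=3 -> matches Finance
So 2 of 9 rows are dropped.

SQL:
SELECT a.name, b.name AS department
FROM employees a
INNER JOIN departments b ON a.dept_id = b.id

Result:
name   | department 
-------+------------
Eve    | Product    
Fiona  | Legal      
George | Finance    
Pete   | Legal      
Alice  | Engineering
Hank   | Sales      
Victor | Finance    


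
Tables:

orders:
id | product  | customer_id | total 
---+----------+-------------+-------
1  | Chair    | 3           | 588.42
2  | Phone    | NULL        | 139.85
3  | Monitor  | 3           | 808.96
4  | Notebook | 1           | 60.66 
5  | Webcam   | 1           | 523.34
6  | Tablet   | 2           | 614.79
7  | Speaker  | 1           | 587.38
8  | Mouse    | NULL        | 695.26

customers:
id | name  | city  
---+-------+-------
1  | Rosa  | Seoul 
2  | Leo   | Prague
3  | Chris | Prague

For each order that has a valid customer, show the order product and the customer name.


INNER JOIN keeps only orders rows whose customer_id matches an id in customers. Walk through each order:
  - order 1 (Chair): customer_id=3 -> matches Chris
  - order 2 (Phone): customer_id=NULL, no match -> dropped
  - order 3 (Monitor): customer_id=3 -> matches Chris
  - order 4 (Notebook): customer_id=1 -> matches Rosa
  - order 5 (Webcam): customer_id=1 -> matches Rosa
  - order 6 (Tablet): customer_id=2 -> matches Leo
  - order 7 (Speaker): customer_id=1 -> matches Rosa
  - order 8 (Mouse): customer_id=NULL, no match -> dropped
So 2 of 8 rows are dropped.

SQL:
SELECT a.product, b.name AS customer
FROM orders a
INNER JOIN customers b ON a.customer_id = b.id

Result:
product  | customer
---------+---------
Chair    | Chris   
Monitor  | Chris   
Notebook | Rosa    
Webcam   | Rosa    
Tablet   | Leo     
Speaker  | Rosa    


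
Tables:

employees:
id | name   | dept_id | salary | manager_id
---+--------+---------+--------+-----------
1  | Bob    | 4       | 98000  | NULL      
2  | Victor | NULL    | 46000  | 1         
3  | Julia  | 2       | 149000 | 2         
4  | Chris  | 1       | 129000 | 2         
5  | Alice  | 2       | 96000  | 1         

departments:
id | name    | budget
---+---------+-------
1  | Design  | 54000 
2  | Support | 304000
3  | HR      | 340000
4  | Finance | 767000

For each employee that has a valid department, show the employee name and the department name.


INNER JOIN keeps only employees rows whose dept_id matches an id in departments. Walk through each employee:
  - employee 1 (Bob): dept_id=4 -> matches Finance
  - employee 2 (Victor): dept_id=NULL, no match -> dropped
  - employee 3 (Julia): dept_id=2 -> matches Support
  - employee 4 (Chris): dept_id=1 -> matches Design
  - employee 5 (Alice): dept_id=2 -> matches Support
So 1 of 5 rows is dropped.

SQL:
SELECT a.name, b.name AS department
FROM employees a
INNER JOIN departments b ON a.dept_id = b.id

Result:
name  | department
------+-----------
Bob   | Finance   
Julia | Support   
Chris | Design    
Alice | Support   


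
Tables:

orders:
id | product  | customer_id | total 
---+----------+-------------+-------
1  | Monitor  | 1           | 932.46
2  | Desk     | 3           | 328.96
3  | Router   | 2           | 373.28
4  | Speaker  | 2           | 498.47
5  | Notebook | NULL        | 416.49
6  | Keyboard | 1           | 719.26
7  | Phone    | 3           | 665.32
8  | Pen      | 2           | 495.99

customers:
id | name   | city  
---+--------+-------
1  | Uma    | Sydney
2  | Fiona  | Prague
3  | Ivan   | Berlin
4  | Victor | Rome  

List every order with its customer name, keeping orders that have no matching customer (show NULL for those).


LEFT JOIN keeps every row from orders (the left table); where customer_id has no match in customers, the customer columns become NULL. Walk through each order:
  - order 1 (Monitor): customer_id=1 -> matches Uma
  - order 2 (Desk): customer_id=3 -> matches Ivan
  - order 3 (Router): customer_id=2 -> matches Fiona
  - order 4 (Speaker): customer_id=2 -> matches Fiona
  - order 5 (Notebook): customer_id=NULL, no match -> kept with NULL
  - order 6 (Keyboard): customer_id=1 -> matches Uma
  - order 7 (Phone): customer_id=3 -> matches Ivan
  - order 8 (Pen): customer_id=2 -> matches Fiona
All 8 rows appear; 1 has NULL customer.

SQL:
SELECT a.product, b.name AS customer
FROM orders a
LEFT JOIN customers b ON a.customer_id = b.id

Result:
product  | customer
---------+---------
Monitor  | Uma     
Desk     | Ivan    
Router   | Fiona   
Speaker  | Fiona   
Notebook | NULL    
Keyboard | Uma     
Phone    | Ivan    
Pen      | Fiona   


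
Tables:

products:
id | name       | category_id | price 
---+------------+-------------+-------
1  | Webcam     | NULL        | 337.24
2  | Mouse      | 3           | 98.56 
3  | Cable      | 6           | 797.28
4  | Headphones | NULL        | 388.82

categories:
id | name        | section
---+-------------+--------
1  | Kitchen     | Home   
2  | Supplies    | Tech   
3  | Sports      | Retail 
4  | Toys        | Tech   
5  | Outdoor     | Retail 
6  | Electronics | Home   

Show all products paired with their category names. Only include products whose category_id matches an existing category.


INNER JOIN keeps only products rows whose category_id matches an id in categories. Walk through each product:
  - product 1 (Webcam): category_id=NULL, no match -> dropped
  - product 2 (Mouse): category_id=3 -> matches Sports
  - product 3 (Cable): category_id=6 -> matches Electronics
  - product 4 (Headphones): category_id=NULL, no match -> dropped
So 2 of 4 rows are dropped.

SQL:
SELECT a.name, b.name AS category
FROM products a
INNER JOIN categories b ON a.category_id = b.id

Result:
name  | category   
------+------------
Mouse | Sports     
Cable | Electronics


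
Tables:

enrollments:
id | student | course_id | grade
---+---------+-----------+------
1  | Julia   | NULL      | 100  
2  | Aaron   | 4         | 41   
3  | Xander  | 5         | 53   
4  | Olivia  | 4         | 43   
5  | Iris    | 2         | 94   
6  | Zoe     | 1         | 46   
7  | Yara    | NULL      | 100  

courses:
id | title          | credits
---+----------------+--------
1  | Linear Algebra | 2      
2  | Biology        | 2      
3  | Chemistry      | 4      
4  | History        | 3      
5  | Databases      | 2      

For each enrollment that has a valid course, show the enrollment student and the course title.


INNER JOIN keeps only enrollments rows whose course_id matches an id in courses. Walk through each enrollment:
  - enrollment 1 (Julia): course_id=NULL, no match -> dropped
  - enrollment 2 (Aaron): course_id=4 -> matches History
  - enrollment 3 (Xander): course_id=5 -> matches Databases
  - enrollment 4 (Olivia): course_id=4 -> matches History
  - enrollment 5 (Iris): course_id=2 -> matches Biology
  - enrollment 6 (Zoe): course_id=1 -> matches Linear Algebra
  - enrollment 7 (Yara): course_id=NULL, no match -> dropped
So 2 of 7 rows are dropped.

SQL:
SELECT a.student, b.title AS course
FROM enrollments a
INNER JOIN courses b ON a.course_id = b.id

Result:
student | course        
--------+---------------
Aaron   | History       
Xander  | Databases     
Olivia  | History       
Iris    | Biology       
Zoe     | Linear Algebra


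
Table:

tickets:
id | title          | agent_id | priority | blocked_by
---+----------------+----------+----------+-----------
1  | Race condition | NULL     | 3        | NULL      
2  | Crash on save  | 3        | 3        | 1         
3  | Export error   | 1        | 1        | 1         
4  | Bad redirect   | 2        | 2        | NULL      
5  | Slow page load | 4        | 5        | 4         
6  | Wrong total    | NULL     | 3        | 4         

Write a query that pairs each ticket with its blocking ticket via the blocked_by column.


This is a self-join: tickets is joined to a second copy of itself, matching each row's blocked_by to another row's id. Use LEFT JOIN so rows with blocked_by=NULL are kept.
  - ticket 1 (Race condition): blocked_by=NULL -> NULL
  - ticket 2 (Crash on save): blocked_by=1 -> Race condition
  - ticket 3 (Export error): blocked_by=1 -> Race condition
  - ticket 4 (Bad redirect): blocked_by=NULL -> NULL
  - ticket 5 (Slow page load): blocked_by=4 -> Bad redirect
  - ticket 6 (Wrong total): blocked_by=4 -> Bad redirect

SQL:
SELECT a.title AS item, b.title AS blocked_by
FROM tickets a
LEFT JOIN tickets b ON a.blocked_by = b.id

Result:
item           | blocked_by    
---------------+---------------
Race condition | NULL          
Crash on save  | Race condition
Export error   | Race condition
Bad redirect   | NULL          
Slow page load | Bad redirect  
Wrong total    | Bad redirect  


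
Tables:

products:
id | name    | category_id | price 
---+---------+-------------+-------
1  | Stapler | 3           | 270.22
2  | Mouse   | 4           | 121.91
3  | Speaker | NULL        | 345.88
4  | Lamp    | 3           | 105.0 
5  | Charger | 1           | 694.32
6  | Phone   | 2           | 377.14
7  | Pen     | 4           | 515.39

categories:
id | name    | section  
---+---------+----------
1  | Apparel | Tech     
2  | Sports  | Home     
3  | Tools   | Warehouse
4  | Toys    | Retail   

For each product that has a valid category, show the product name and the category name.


INNER JOIN keeps only products rows whose category_id matches an id in categories. Walk through each product:
  - product 1 (Stapler): category_id=3 -> matches Tools
  - product 2 (Mouse): category_id=4 -> matches Toys
  - product 3 (Speaker): category_id=NULL, no match -> dropped
  - product 4 (Lamp): category_id=3 -> matches Tools
  - product 5 (Charger): category_id=1 -> matches Apparel
  - product 6 (Phone): category_id=2 -> matches Sports
  - product 7 (Pen): category_id=4 -> matches Toys
So 1 of 7 rows is dropped.

SQL:
SELECT a.name, b.name AS category
FROM products a
INNER JOIN categories b ON a.category_id = b.id

Result:
name    | category
--------+---------
Stapler | Tools   
Mouse   | Toys    
Lamp    | Tools   
Charger | Apparel 
Phone   | Sports  
Pen     | Toys    


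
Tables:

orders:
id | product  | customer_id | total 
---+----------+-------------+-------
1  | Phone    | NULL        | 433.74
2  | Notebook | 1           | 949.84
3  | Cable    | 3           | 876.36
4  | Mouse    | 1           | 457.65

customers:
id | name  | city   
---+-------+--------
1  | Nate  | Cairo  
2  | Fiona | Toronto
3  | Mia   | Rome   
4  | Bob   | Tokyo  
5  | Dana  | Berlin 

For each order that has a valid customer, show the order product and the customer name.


INNER JOIN keeps only orders rows whose customer_id matches an id in customers. Walk through each order:
  - order 1 (Phone): customer_id=NULL, no match -> dropped
  - order 2 (Notebook): customer_id=1 -> matches Nate
  - order 3 (Cable): customer_id=3 -> matches Mia
  - order 4 (Mouse): customer_id=1 -> matches Nate
So 1 of 4 rows is dropped.

SQL:
SELECT a.product, b.name AS customer
FROM orders a
INNER JOIN customers b ON a.customer_id = b.id

Result:
product  | customer
---------+---------
Notebook | Nate    
Cable    | Mia     
Mouse    | Nate    


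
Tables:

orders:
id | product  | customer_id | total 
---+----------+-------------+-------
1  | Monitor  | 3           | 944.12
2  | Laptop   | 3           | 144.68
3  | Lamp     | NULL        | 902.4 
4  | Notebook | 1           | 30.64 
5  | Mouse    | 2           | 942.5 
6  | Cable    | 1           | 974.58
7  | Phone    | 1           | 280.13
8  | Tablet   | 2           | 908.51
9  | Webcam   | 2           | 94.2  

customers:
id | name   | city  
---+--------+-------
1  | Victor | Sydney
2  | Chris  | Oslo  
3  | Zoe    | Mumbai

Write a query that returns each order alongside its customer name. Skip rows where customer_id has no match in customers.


INNER JOIN keeps only orders rows whose customer_id matches an id in customers. Walk through each order:
  - order 1 (Monitor): customer_id=3 -> matches Zoe
  - order 2 (Laptop): customer_id=3 -> matches Zoe
  - order 3 (Lamp): customer_id=NULL, no match -> dropped
  - order 4 (Notebook): customer_id=1 -> matches Victor
  - order 5 (Mouse): customer_id=2 -> matches Chris
  - order 6 (Cable): customer_id=1 -> matches Victor
  - order 7 (Phone): customer_id=1 -> matches Victor
  - order 8 (Tablet): customer_id=2 -> matches Chris
  - order 9 (Webcam): customer_id=2 -> matches Chris
So 1 of 9 rows is dropped.

SQL:
SELECT a.product, b.name AS customer
FROM orders a
INNER JOIN customers b ON a.customer_id = b.id

Result:
product  | customer
---------+---------
Monitor  | Zoe     
Laptop   | Zoe     
Notebook | Victor  
Mouse    | Chris   
Cable    | Victor  
Phone    | Victor  
Tablet   | Chris   
Webcam   | Chris   


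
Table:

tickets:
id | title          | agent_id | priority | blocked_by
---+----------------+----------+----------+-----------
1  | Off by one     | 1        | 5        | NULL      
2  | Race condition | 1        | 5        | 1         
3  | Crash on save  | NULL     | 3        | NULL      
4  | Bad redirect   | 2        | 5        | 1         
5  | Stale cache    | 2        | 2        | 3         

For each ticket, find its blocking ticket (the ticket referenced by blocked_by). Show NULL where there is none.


This is a self-join: tickets is joined to a second copy of itself, matching each row's blocked_by to another row's id. Use LEFT JOIN so rows with blocked_by=NULL are kept.
  - ticket 1 (Off by one): blocked_by=NULL -> NULL
  - ticket 2 (Race condition): blocked_by=1 -> Off by one
  - ticket 3 (Crash on save): blocked_by=NULL -> NULL
  - ticket 4 (Bad redirect): blocked_by=1 -> Off by one
  - ticket 5 (Stale cache): blocked_by=3 -> Crash on save

SQL:
SELECT a.title AS item, b.title AS blocked_by
FROM tickets a
LEFT JOIN tickets b ON a.blocked_by = b.id

Result:
item           | blocked_by   
---------------+--------------
Off by one     | NULL         
Race condition | Off by one   
Crash on save  | NULL         
Bad redirect   | Off by one   
Stale cache    | Crash on save


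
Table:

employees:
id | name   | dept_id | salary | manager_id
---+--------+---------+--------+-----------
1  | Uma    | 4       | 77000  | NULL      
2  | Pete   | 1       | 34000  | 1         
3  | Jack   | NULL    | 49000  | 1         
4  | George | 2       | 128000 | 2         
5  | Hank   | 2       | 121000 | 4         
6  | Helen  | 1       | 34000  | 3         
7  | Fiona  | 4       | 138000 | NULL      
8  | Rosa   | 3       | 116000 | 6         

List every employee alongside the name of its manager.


This is a self-join: employees is joined to a second copy of itself, matching each row's manager_id to another row's id. Use LEFT JOIN so rows with manager_id=NULL are kept.
  - employee 1 (Uma): manager_id=NULL -> NULL
  - employee 2 (Pete): manager_id=1 -> Uma
  - employee 3 (Jack): manager_id=1 -> Uma
  - employee 4 (George): manager_id=2 -> Pete
  - employee 5 (Hank): manager_id=4 -> George
  - employee 6 (Helen): manager_id=3 -> Jack
  - employee 7 (Fiona): manager_id=NULL -> NULL
  - employee 8 (Rosa): manager_id=6 -> Helen

SQL:
SELECT a.name AS item, b.name AS manager
FROM employees a
LEFT JOIN employees b ON a.manager_id = b.id

Result:
item   | manager
-------+--------
Uma    | NULL   
Pete   | Uma    
Jack   | Uma    
George | Pete   
Hank   | George 
Helen  | Jack   
Fiona  | NULL   
Rosa   | Helen  


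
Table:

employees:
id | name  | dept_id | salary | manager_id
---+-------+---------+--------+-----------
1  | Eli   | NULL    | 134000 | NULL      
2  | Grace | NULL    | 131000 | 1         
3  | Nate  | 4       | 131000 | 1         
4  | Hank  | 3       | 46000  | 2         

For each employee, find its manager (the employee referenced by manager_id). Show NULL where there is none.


This is a self-join: employees is joined to a second copy of itself, matching each row's manager_id to another row's id. Use LEFT JOIN so rows with manager_id=NULL are kept.
  - employee 1 (Eli): manager_id=NULL -> NULL
  - employee 2 (Grace): manager_id=1 -> Eli
  - employee 3 (Nate): manager_id=1 -> Eli
  - employee 4 (Hank): manager_id=2 -> Grace

SQL:
SELECT a.name AS item, b.name AS manager
FROM employees a
LEFT JOIN employees b ON a.manager_id = b.id

Result:
item  | manager
------+--------
Eli   | NULL   
Grace | Eli    
Nate  | Eli    
Hank  | Grace  


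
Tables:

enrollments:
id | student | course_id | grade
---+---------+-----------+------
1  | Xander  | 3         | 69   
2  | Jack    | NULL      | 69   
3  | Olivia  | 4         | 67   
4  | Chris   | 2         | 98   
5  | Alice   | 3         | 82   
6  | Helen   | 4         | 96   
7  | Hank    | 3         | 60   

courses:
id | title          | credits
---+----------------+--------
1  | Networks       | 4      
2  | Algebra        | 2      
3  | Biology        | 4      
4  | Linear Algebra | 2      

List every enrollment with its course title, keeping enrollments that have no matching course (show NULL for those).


LEFT JOIN keeps every row from enrollments (the left table); where course_id has no match in courses, the course columns become NULL. Walk through each enrollment:
  - enrollment 1 (Xander): course_id=3 -> matches Biology
  - enrollment 2 (Jack): course_id=NULL, no match -> kept with NULL
  - enrollment 3 (Olivia): course_id=4 -> matches Linear Algebra
  - enrollment 4 (Chris): course_id=2 -> matches Algebra
  - enrollment 5 (Alice): course_id=3 -> matches Biology
  - enrollment 6 (Helen): course_id=4 -> matches Linear Algebra
  - enrollment 7 (Hank): course_id=3 -> matches Biology
All 7 rows appear; 1 has NULL course.

SQL:
SELECT a.student, b.title AS course
FROM enrollments a
LEFT JOIN courses b ON a.course_id = b.id

Result:
student | course        
--------+---------------
Xander  | Biology       
Jack    | NULL          
Olivia  | Linear Algebra
Chris   | Algebra       
Alice   | Biology       
Helen   | Linear Algebra
Hank    | Biology       


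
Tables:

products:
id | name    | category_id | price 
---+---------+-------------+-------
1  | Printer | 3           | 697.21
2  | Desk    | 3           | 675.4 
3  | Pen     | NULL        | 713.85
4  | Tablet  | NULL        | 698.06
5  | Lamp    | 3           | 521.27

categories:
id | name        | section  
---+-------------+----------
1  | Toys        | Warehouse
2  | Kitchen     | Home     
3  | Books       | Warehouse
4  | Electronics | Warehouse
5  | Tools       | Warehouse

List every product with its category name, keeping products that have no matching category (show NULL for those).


LEFT JOIN keeps every row from products (the left table); where category_id has no match in categories, the category columns become NULL. Walk through each product:
  - product 1 (Printer): category_id=3 -> matches Books
  - product 2 (Desk): category_id=3 -> matches Books
  - product 3 (Pen): category_id=NULL, no match -> kept with NULL
  - product 4 (Tablet): category_id=NULL, no match -> kept with NULL
  - product 5 (Lamp): category_id=3 -> matches Books
All 5 rows appear; 2 have NULL category.

SQL:
SELECT a.name, b.name AS category
FROM products a
LEFT JOIN categories b ON a.category_id = b.id

Result:
name    | category
--------+---------
Printer | Books   
Desk    | Books   
Pen     | NULL    
Tablet  | NULL    
Lamp    | Books   


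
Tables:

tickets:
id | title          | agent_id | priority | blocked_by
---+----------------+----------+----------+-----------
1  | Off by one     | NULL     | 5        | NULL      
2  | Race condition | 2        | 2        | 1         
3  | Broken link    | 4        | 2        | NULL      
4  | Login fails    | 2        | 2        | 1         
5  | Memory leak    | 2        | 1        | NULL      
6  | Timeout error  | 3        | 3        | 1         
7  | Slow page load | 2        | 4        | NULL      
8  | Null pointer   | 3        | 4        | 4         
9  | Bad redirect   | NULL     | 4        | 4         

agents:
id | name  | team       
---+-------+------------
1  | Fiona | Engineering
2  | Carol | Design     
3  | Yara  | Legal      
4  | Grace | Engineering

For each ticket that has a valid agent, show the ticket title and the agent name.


INNER JOIN keeps only tickets rows whose agent_id matches an id in agents. Walk through each ticket:
  - ticket 1 (Off by one): agent_id=NULL, no match -> dropped
  - ticket 2 (Race condition): agent_id=2 -> matches Carol
  - ticket 3 (Broken link): agent_id=4 -> matches Grace
  - ticket 4 (Login fails): agent_id=2 -> matches Carol
  - ticket 5 (Memory leak): agent_id=2 -> matches Carol
  - ticket 6 (Timeout error): agent_id=3 -> matches Yara
  - ticket 7 (Slow page load): agent_id=2 -> matches Carol
  - ticket 8 (Null pointer): agent_id=3 -> matches Yara
  - ticket 9 (Bad redirect): agent_id=NULL, no match -> dropped
So 2 of 9 rows are dropped.

SQL:
SELECT a.title, b.name AS agent
FROM tickets a
INNER JOIN agents b ON a.agent_id = b.id

Result:
title          | agent
---------------+------
Race condition | Carol
Broken link    | Grace
Login fails    | Carol
Memory leak    | Carol
Timeout error  | Yara 
Slow page load | Carol
Null pointer   | Yara 


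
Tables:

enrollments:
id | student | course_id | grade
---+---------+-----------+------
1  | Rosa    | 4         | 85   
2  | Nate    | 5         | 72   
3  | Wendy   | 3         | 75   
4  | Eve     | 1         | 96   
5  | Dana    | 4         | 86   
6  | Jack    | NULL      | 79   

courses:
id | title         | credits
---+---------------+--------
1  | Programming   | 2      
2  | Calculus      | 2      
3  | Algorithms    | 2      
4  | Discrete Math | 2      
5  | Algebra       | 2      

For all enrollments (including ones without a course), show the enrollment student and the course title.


LEFT JOIN keeps every row from enrollments (the left table); where course_id has no match in courses, the course columns become NULL. Walk through each enrollment:
  - enrollment 1 (Rosa): course_id=4 -> matches Discrete Math
  - enrollment 2 (Nate): course_id=5 -> matches Algebra
  - enrollment 3 (Wendy): course_id=3 -> matches Algorithms
  - enrollment 4 (Eve): course_id=1 -> matches Programming
  - enrollment 5 (Dana): course_id=4 -> matches Discrete Math
  - enrollment 6 (Jack): course_id=NULL, no match -> kept with NULL
All 6 rows appear; 1 has NULL course.

SQL:
SELECT a.student, b.title AS course
FROM enrollments a
LEFT JOIN courses b ON a.course_id = b.id

Result:
student | course       
--------+--------------
Rosa    | Discrete Math
Nate    | Algebra      
Wendy   | Algorithms   
Eve     | Programming  
Dana    | Discrete Math
Jack    | NULL         


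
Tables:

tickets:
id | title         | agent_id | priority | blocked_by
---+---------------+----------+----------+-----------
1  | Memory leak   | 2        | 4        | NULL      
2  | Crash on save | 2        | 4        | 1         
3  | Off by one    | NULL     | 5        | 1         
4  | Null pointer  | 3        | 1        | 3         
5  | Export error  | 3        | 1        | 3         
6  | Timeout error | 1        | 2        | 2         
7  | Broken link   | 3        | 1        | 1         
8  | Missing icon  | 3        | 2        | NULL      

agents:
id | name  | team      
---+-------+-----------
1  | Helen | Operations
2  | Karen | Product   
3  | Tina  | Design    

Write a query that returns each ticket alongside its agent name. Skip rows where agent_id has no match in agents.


INNER JOIN keeps only tickets rows whose agent_id matches an id in agents. Walk through each ticket:
  - ticket 1 (Memory leak): agent_id=2 -> matches Karen
  - ticket 2 (Crash on save): agent_id=2 -> matches Karen
  - ticket 3 (Off by one): agent_id=NULL, no match -> dropped
  - ticket 4 (Null pointer): agent_id=3 -> matches Tina
  - ticket 5 (Export error): agent_id=3 -> matches Tina
  - ticket 6 (Timeout error): agent_id=1 -> matches Helen
  - ticket 7 (Broken link): agent_id=3 -> matches Tina
  - ticket 8 (Missing icon): agent_id=3 -> matches Tina
So 1 of 8 rows is dropped.

SQL:
SELECT a.title, b.name AS agent
FROM tickets a
INNER JOIN agents b ON a.agent_id = b.id

Result:
title         | agent
--------------+------
Memory leak   | Karen
Crash on save | Karen
Null pointer  | Tina 
Export error  | Tina 
Timeout error | Helen
Broken link   | Tina 
Missing icon  | Tina 


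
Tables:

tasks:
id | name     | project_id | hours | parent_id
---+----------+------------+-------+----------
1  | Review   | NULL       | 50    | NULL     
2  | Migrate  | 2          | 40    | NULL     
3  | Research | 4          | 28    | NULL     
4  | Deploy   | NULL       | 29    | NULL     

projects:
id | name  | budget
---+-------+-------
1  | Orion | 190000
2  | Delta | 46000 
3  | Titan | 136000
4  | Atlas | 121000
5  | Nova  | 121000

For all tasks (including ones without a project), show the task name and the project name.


LEFT JOIN keeps every row from tasks (the left table); where project_id has no match in projects, the project columns become NULL. Walk through each task:
  - task 1 (Review): project_id=NULL, no match -> kept with NULL
  - task 2 (Migrate): project_id=2 -> matches Delta
  - task 3 (Research): project_id=4 -> matches Atlas
  - task 4 (Deploy): project_id=NULL, no match -> kept with NULL
All 4 rows appear; 2 have NULL project.

SQL:
SELECT a.name, b.name AS project
FROM tasks a
LEFT JOIN projects b ON a.project_id = b.id

Result:
name     | project
---------+--------
Review   | NULL   
Migrate  | Delta  
Research | Atlas  
Deploy   | NULL   


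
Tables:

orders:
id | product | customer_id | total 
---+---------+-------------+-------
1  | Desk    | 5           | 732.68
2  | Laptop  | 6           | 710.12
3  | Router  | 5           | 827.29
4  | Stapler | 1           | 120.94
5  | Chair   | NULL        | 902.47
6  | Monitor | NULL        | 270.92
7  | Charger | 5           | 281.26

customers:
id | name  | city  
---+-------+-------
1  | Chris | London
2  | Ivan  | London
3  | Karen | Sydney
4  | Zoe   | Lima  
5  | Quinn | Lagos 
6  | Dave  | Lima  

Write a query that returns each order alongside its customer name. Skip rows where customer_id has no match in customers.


INNER JOIN keeps only orders rows whose customer_id matches an id in customers. Walk through each order:
  - order 1 (Desk): customer_id=5 -> matches Quinn
  - order 2 (Laptop): customer_id=6 -> matches Dave
  - order 3 (Router): customer_id=5 -> matches Quinn
  - order 4 (Stapler): customer_id=1 -> matches Chris
  - order 5 (Chair): customer_id=NULL, no match -> dropped
  - order 6 (Monitor): customer_id=NULL, no match -> dropped
  - order 7 (Charger): customer_id=5 -> matches Quinn
So 2 of 7 rows are dropped.

SQL:
SELECT a.product, b.name AS customer
FROM orders a
INNER JOIN customers b ON a.customer_id = b.id

Result:
product | customer
--------+---------
Desk    | Quinn   
Laptop  | Dave    
Router  | Quinn   
Stapler | Chris   
Charger | Quinn   


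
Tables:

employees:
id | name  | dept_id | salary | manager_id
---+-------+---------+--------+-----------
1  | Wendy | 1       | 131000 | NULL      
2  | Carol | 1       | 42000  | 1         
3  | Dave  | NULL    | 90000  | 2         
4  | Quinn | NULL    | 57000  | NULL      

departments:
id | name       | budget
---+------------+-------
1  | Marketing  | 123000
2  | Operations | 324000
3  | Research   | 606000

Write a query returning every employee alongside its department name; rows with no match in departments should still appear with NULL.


LEFT JOIN keeps every row from employees (the left table); where dept_id has no match in departments, the department columns become NULL. Walk through each employee:
  - employee 1 (Wendy): dept_id=1 -> matches Marketing
  - employee 2 (Carol): dept_id=1 -> matches Marketing
  - employee 3 (Dave): dept_id=NULL, no match -> kept with NULL
  - employee 4 (Quinn): dept_id=NULL, no match -> kept with NULL
All 4 rows appear; 2 have NULL department.

SQL:
SELECT a.name, b.name AS department
FROM employees a
LEFT JOIN departments b ON a.dept_id = b.id

Result:
name  | department
------+-----------
Wendy | Marketing 
Carol | Marketing 
Dave  | NULL      
Quinn | NULL      


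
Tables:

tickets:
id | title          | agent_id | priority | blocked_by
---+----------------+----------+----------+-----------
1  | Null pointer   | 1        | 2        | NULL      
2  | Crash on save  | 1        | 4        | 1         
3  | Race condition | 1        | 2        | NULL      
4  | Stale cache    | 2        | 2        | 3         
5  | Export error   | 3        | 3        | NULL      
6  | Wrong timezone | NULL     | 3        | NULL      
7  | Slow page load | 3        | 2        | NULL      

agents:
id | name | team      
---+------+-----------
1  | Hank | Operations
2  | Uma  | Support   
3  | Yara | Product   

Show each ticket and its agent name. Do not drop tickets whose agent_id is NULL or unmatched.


LEFT JOIN keeps every row from tickets (the left table); where agent_id has no match in agents, the agent columns become NULL. Walk through each ticket:
  - ticket 1 (Null pointer): agent_id=1 -> matches Hank
  - ticket 2 (Crash on save): agent_id=1 -> matches Hank
  - ticket 3 (Race condition): agent_id=1 -> matches Hank
  - ticket 4 (Stale cache): agent_id=2 -> matches Uma
  - ticket 5 (Export error): agent_id=3 -> matches Yara
  - ticket 6 (Wrong timezone): agent_id=NULL, no match -> kept with NULL
  - ticket 7 (Slow page load): agent_id=3 -> matches Yara
All 7 rows appear; 1 has NULL agent.

SQL:
SELECT a.title, b.name AS agent
FROM tickets a
LEFT JOIN agents b ON a.agent_id = b.id

Result:
title          | agent
---------------+------
Null pointer   | Hank 
Crash on save  | Hank 
Race condition | Hank 
Stale cache    | Uma  
Export error   | Yara 
Wrong timezone | NULL 
Slow page load | Yara 


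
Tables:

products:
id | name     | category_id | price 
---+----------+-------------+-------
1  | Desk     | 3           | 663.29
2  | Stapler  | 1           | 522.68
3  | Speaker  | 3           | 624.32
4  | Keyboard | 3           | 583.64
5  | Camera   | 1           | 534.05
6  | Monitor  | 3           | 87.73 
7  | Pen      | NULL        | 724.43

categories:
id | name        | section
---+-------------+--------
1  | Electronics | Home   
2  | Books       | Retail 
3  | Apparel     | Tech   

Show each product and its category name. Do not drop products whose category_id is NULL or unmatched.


LEFT JOIN keeps every row from products (the left table); where category_id has no match in categories, the category columns become NULL. Walk through each product:
  - product 1 (Desk): category_id=3 -> matches Apparel
  - product 2 (Stapler): category_id=1 -> matches Electronics
  - product 3 (Speaker): category_id=3 -> matches Apparel
  - product 4 (Keyboard): category_id=3 -> matches Apparel
  - product 5 (Camera): category_id=1 -> matches Electronics
  - product 6 (Monitor): category_id=3 -> matches Apparel
  - product 7 (Pen): category_id=NULL, no match -> kept with NULL
All 7 rows appear; 1 has NULL category.

SQL:
SELECT a.name, b.name AS category
FROM products a
LEFT JOIN categories b ON a.category_id = b.id

Result:
name     | category   
---------+------------
Desk     | Apparel    
Stapler  | Electronics
Speaker  | Apparel    
Keyboard | Apparel    
Camera   | Electronics
Monitor  | Apparel    
Pen      | NULL       


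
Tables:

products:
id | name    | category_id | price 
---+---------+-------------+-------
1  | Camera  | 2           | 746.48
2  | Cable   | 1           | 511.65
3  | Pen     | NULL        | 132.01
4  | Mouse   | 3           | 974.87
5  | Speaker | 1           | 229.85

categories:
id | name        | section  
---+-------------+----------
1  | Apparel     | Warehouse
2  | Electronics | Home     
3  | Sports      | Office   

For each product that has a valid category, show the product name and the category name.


INNER JOIN keeps only products rows whose category_id matches an id in categories. Walk through each product:
  - product 1 (Camera): category_id=2 -> matches Electronics
  - product 2 (Cable): category_id=1 -> matches Apparel
  - product 3 (Pen): category_id=NULL, no match -> dropped
  - product 4 (Mouse): category_id=3 -> matches Sports
  - product 5 (Speaker): category_id=1 -> matches Apparel
So 1 of 5 rows is dropped.

SQL:
SELECT a.name, b.name AS category
FROM products a
INNER JOIN categories b ON a.category_id = b.id

Result:
name    | category   
--------+------------
Camera  | Electronics
Cable   | Apparel    
Mouse   | Sports     
Speaker | Apparel    


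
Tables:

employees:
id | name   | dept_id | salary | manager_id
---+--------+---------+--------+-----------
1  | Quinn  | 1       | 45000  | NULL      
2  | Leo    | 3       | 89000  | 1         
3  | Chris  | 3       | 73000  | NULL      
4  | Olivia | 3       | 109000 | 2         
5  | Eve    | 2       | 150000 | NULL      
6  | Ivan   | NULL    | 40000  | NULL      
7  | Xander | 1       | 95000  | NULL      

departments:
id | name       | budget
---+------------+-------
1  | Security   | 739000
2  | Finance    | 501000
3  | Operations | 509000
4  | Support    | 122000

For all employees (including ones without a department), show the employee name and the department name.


LEFT JOIN keeps every row from employees (the left table); where dept_id has no match in departments, the department columns become NULL. Walk through each employee:
  - employee 1 (Quinn): dept_id=1 -> matches Security
  - employee 2 (Leo): dept_id=3 -> matches Operations
  - employee 3 (Chris): dept_id=3 -> matches Operations
  - employee 4 (Olivia): dept_id=3 -> matches Operations
  - employee 5 (Eve): dept_id=2 -> matches Finance
  - employee 6 (Ivan): dept_id=NULL, no match -> kept with NULL
  - employee 7 (Xander): dept_id=1 -> matches Security
All 7 rows appear; 1 has NULL department.

SQL:
SELECT a.name, b.name AS department
FROM employees a
LEFT JOIN departments b ON a.dept_id = b.id

Result:
name   | department
-------+-----------
Quinn  | Security  
Leo    | Operations
Chris  | Operations
Olivia | Operations
Eve    | Finance   
Ivan   | NULL      
Xander | Security  


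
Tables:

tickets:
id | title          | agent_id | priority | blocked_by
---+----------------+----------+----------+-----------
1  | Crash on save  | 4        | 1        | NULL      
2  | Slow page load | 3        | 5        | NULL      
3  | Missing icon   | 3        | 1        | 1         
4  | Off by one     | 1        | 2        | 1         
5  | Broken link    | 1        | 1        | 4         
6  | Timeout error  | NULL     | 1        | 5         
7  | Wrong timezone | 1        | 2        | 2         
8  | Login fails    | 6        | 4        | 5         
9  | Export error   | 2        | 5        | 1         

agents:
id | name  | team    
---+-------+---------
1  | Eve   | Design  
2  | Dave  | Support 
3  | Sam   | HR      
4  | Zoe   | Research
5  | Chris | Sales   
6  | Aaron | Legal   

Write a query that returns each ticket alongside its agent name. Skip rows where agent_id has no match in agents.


INNER JOIN keeps only tickets rows whose agent_id matches an id in agents. Walk through each ticket:
  - ticket 1 (Crash on save): agent_id=4 -> matches Zoe
  - ticket 2 (Slow page load): agent_id=3 -> matches Sam
  - ticket 3 (Missing icon): agent_id=3 -> matches Sam
  - ticket 4 (Off by one): agent_id=1 -> matches Eve
  - ticket 5 (Broken link): agent_id=1 -> matches Eve
  - ticket 6 (Timeout error): agent_id=NULL, no match -> dropped
  - ticket 7 (Wrong timezone): agent_id=1 -> matches Eve
  - ticket 8 (Login fails): agent_id=6 -> matches Aaron
  - ticket 9 (Export error): agent_id=2 -> matches Dave
So 1 of 9 rows is dropped.

SQL:
SELECT a.title, b.name AS agent
FROM tickets a
INNER JOIN agents b ON a.agent_id = b.id

Result:
title          | agent
---------------+------
Crash on save  | Zoe  
Slow page load | Sam  
Missing icon   | Sam  
Off by one     | Eve  
Broken link    | Eve  
Wrong timezone | Eve  
Login fails    | Aaron
Export error   | Dave 


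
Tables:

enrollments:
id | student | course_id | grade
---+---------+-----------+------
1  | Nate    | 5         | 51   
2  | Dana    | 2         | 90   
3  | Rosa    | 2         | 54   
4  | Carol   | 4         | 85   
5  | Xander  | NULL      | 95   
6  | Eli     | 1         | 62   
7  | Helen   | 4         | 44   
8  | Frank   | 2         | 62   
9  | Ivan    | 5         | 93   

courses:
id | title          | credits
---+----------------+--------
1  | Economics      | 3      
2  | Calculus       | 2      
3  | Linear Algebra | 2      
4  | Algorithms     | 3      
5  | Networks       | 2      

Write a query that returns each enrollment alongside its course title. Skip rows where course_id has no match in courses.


INNER JOIN keeps only enrollments rows whose course_id matches an id in courses. Walk through each enrollment:
  - enrollment 1 (Nate): course_id=5 -> matches Networks
  - enrollment 2 (Dana): course_id=2 -> matches Calculus
  - enrollment 3 (Rosa): course_id=2 -> matches Calculus
  - enrollment 4 (Carol): course_id=4 -> matches Algorithms
  - enrollment 5 (Xander): course_id=NULL, no match -> dropped
  - enrollment 6 (Eli): course_id=1 -> matches Economics
  - enrollment 7 (Helen): course_id=4 -> matches Algorithms
  - enrollment 8 (Frank): course_id=2 -> matches Calculus
  - enrollment 9 (Ivan): course_id=5 -> matches Networks
So 1 of 9 rows is dropped.

SQL:
SELECT a.student, b.title AS course
FROM enrollments a
INNER JOIN courses b ON a.course_id = b.id

Result:
student | course    
--------+-----------
Nate    | Networks  
Dana    | Calculus  
Rosa    | Calculus  
Carol   | Algorithms
Eli     | Economics 
Helen   | Algorithms
Frank   | Calculus  
Ivan    | Networks  


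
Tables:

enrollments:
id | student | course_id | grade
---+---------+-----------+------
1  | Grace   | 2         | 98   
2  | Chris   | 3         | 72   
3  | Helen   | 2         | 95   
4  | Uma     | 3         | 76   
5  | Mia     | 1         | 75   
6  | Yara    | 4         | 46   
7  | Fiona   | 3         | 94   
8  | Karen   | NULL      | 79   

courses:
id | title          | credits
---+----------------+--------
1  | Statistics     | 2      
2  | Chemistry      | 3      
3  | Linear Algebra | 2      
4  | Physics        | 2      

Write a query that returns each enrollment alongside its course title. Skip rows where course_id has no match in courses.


INNER JOIN keeps only enrollments rows whose course_id matches an id in courses. Walk through each enrollment:
  - enrollment 1 (Grace): course_id=2 -> matches Chemistry
  - enrollment 2 (Chris): course_id=3 -> matches Linear Algebra
  - enrollment 3 (Helen): course_id=2 -> matches Chemistry
  - enrollment 4 (Uma): course_id=3 -> matches Linear Algebra
  - enrollment 5 (Mia): course_id=1 -> matches Statistics
  - enrollment 6 (Yara): course_id=4 -> matches Physics
  - enrollment 7 (Fiona): course_id=3 -> matches Linear Algebra
  - enrollment 8 (Karen): course_id=NULL, no match -> dropped
So 1 of 8 rows is dropped.

SQL:
SELECT a.student, b.title AS course
FROM enrollments a
INNER JOIN courses b ON a.course_id = b.id

Result:
student | course        
--------+---------------
Grace   | Chemistry     
Chris   | Linear Algebra
Helen   | Chemistry     
Uma     | Linear Algebra
Mia     | Statistics    
Yara    | Physics       
Fiona   | Linear Algebra
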